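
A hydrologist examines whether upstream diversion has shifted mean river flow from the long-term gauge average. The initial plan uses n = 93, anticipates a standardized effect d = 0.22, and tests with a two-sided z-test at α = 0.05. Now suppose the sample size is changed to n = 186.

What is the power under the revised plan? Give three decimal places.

Power ≈ 0.851

With n = 186: δ = d·√n = 0.22 × √186 = 3.0004. Critical value z_{0.025} = 1.960.
Revised power = Φ(δ − 1.960) + Φ(−δ − 1.960) = Φ(1.040) + Φ(-4.960) = 0.8509 + 0.0000 = 0.8509.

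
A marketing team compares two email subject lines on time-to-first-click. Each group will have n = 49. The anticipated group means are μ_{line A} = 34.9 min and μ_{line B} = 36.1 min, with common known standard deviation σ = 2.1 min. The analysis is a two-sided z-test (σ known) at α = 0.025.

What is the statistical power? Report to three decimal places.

Power ≈ 0.721

Standardized effect: d = |μ_{line A} − μ_{line B}| / σ = |34.9 − 36.1| / 2.1 = 0.5714
Noncentrality parameter: δ = d·√(n/2) = 0.5714 × √(49/2) = 2.8284
Two-sided α = 0.025 → critical value z_{0.0125} = 2.241.
Power = Φ(δ − 2.241) + Φ(−δ − 2.241) = Φ(0.587) + Φ(-5.070) = 0.7214 + 0.0000 = 0.7214.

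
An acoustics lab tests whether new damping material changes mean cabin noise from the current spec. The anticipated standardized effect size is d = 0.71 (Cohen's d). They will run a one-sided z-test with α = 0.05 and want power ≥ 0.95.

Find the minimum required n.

n = 22

For power 0.95 need Φ(δ − z_{0.05}) = 0.95, so δ = z_{0.05} + z_{0.05} = 1.645 + 1.645 = 3.290.
δ = d·√n ⇒ n = (δ/d)² = (3.290 / 0.71)² = 21.47.
Round up to the next whole unit.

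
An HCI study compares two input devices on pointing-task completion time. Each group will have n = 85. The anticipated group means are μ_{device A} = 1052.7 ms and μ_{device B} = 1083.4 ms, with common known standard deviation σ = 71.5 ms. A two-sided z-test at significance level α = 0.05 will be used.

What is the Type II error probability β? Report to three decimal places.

β ≈ 0.201

Standardized effect: d = |μ_{device A} − μ_{device B}| / σ = |1052.7 − 1083.4| / 71.5 = 0.4294
Noncentrality parameter: δ = d·√(n/2) = 0.4294 × √(85/2) = 2.7992
Critical value for a two-sided test at α = 0.05: z_{α/2} = 1.960.
Power = Φ(δ − 1.960) + Φ(−δ − 1.960) = Φ(0.839) + Φ(-4.759) = 0.7993 + 0.0000 = 0.7993.
Type II error: β = 1 − power = 1 − 0.7993 = 0.2007.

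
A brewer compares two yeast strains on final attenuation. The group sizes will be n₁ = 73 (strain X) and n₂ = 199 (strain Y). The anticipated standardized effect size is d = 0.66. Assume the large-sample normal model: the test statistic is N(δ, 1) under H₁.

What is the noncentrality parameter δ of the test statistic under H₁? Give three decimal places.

δ ≈ 4.823

The noncentrality parameter scales effect size by the design's sample-size factor: δ = d / √(1/n₁ + 1/n₂) = 0.66 / √(1/73 + 1/199) = 4.8233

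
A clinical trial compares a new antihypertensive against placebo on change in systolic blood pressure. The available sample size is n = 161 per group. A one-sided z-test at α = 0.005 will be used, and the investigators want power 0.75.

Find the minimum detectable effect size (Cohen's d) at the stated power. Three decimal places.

d ≈ 0.362

Need Φ(δ − 2.576) = 0.75, so δ = 2.576 + 0.674 = 3.250.
δ = d·√(n/2) ⇒ d = δ/√(n/2) = 3.250/√(161/2) = 0.3623.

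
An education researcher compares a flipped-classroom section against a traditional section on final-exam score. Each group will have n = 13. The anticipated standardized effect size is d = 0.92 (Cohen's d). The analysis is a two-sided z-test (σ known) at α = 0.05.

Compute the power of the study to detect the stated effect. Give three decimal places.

Noncentrality parameter: δ = d·√(n/2) = 0.92 × √(13/2) = 2.3455
Critical value for a two-sided test at α = 0.05: z_{α/2} = 1.960.
Power = Φ(δ − 1.960) + Φ(−δ − 1.960) = Φ(0.386) + Φ(-4.306) = 0.6501 + 0.0000 = 0.6501.

Power ≈ 0.650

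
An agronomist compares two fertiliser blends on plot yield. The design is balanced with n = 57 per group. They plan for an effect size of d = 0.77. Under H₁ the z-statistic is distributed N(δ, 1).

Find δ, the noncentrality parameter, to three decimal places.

δ = d·√(n/2) = 0.77 × √(57/2) = 4.1107

δ ≈ 4.111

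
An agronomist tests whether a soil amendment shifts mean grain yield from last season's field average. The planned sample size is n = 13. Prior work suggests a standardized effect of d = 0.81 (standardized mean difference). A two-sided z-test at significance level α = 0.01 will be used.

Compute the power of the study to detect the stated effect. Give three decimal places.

Power ≈ 0.635

Noncentrality parameter: δ = d·√n = 0.81 × √13 = 2.9205
Critical value for a two-sided test at α = 0.01: z_{α/2} = 2.576.
Power = Φ(δ − 2.576) + Φ(−δ − 2.576) = Φ(0.345) + Φ(-5.496) = 0.6348 + 0.0000 = 0.6348.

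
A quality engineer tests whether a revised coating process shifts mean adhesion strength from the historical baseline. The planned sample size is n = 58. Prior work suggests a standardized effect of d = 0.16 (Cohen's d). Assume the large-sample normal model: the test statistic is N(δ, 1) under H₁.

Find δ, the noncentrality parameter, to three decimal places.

The noncentrality parameter scales effect size by the design's sample-size factor: δ = d·√n = 0.16 × √58 = 1.2185

δ ≈ 1.219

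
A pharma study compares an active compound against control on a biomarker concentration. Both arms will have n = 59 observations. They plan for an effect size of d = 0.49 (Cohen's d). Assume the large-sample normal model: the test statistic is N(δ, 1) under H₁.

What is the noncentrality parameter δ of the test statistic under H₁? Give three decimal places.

δ = d·√(n/2) = 0.49 × √(59/2) = 2.6614

δ ≈ 2.661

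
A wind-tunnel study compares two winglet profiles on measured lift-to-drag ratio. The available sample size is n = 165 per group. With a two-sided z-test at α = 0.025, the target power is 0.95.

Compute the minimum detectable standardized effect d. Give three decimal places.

Need Φ(δ − 2.241) = 0.95, so δ = 2.241 + 1.645 = 3.886.
(Lower-tail contribution to power is negligible for δ > 0.)
δ = d·√(n/2) ⇒ d = δ/√(n/2) = 3.886/√(165/2) = 0.4279.

d ≈ 0.428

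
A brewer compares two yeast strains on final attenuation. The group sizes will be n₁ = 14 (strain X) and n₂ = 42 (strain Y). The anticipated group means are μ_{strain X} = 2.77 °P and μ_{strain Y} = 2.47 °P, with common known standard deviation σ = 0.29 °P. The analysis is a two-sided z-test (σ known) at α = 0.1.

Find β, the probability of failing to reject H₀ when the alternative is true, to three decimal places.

Standardized effect: d = |μ_{strain X} − μ_{strain Y}| / σ = |2.77 − 2.47| / 0.29 = 1.0345
Noncentrality parameter: δ = d / √(1/n₁ + 1/n₂) = 1.0345 / √(1/14 + 1/42) = 3.3521
Two-sided α = 0.1 → critical value z_{0.05} = 1.645.
Power = Φ(δ − 1.645) + Φ(−δ − 1.645) = Φ(1.707) + Φ(-4.997) = 0.9561 + 0.0000 = 0.9561.
Type II error: β = 1 − power = 1 − 0.9561 = 0.0439.

β ≈ 0.044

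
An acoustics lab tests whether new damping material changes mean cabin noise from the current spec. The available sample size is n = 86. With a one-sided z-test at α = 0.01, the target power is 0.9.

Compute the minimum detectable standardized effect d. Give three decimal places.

d ≈ 0.389

Need Φ(δ − 2.326) = 0.9, so δ = 2.326 + 1.282 = 3.608.
δ = d·√n ⇒ d = δ/√n = 3.608/√86 = 0.3890.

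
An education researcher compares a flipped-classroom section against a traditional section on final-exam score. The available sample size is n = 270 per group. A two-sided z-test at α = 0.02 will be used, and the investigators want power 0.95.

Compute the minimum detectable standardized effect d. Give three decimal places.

Need Φ(δ − 2.326) = 0.95, so δ = 2.326 + 1.645 = 3.971.
(Lower-tail contribution to power is negligible for δ > 0.)
δ = d·√(n/2) ⇒ d = δ/√(n/2) = 3.971/√(270/2) = 0.3418.

d ≈ 0.342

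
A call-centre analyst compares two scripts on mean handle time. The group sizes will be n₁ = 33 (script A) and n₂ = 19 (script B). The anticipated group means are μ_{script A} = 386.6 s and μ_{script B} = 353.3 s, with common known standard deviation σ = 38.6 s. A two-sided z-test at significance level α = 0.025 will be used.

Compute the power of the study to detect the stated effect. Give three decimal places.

Power ≈ 0.775

Standardized effect: d = |μ_{script A} − μ_{script B}| / σ = |386.6 − 353.3| / 38.6 = 0.8627
Noncentrality parameter: δ = d / √(1/n₁ + 1/n₂) = 0.8627 / √(1/33 + 1/19) = 2.9956
Two-sided α = 0.025 → critical value z_{0.0125} = 2.241.
Power = Φ(δ − 2.241) + Φ(−δ − 2.241) = Φ(0.754) + Φ(-5.237) = 0.7746 + 0.0000 = 0.7746.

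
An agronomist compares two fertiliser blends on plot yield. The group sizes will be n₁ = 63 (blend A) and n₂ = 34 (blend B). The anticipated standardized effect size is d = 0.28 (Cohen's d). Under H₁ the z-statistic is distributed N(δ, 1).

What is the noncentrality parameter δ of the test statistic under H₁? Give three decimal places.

δ ≈ 1.316

δ = d / √(1/n₁ + 1/n₂) = 0.28 / √(1/63 + 1/34) = 1.3158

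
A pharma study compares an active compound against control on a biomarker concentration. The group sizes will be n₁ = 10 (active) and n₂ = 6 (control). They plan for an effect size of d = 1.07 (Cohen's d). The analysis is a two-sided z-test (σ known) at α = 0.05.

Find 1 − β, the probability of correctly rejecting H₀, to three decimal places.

Power ≈ 0.545

Noncentrality parameter: δ = d / √(1/n₁ + 1/n₂) = 1.07 / √(1/10 + 1/6) = 2.0720
Critical value for a two-sided test at α = 0.05: z_{α/2} = 1.960.
Power = Φ(δ − 1.960) + Φ(−δ − 1.960) = Φ(0.112) + Φ(-4.032) = 0.5446 + 0.0000 = 0.5446.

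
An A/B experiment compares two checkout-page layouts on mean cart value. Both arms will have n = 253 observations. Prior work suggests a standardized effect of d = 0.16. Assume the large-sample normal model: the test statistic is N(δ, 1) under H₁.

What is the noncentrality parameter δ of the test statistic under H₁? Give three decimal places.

δ ≈ 1.800

The noncentrality parameter scales effect size by the design's sample-size factor: δ = d·√(n/2) = 0.16 × √(253/2) = 1.7996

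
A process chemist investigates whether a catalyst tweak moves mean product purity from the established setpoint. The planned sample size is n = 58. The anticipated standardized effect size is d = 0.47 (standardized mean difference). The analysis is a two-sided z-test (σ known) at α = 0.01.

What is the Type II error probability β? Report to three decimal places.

β ≈ 0.158

Noncentrality parameter: δ = d·√n = 0.47 × √58 = 3.5794
Two-sided α = 0.01 → critical value z_{0.005} = 2.576.
Power = Φ(δ − 2.576) + Φ(−δ − 2.576) = Φ(1.004) + Φ(-6.155) = 0.8422 + 0.0000 = 0.8422.
Type II error: β = 1 − power = 1 − 0.8422 = 0.1578.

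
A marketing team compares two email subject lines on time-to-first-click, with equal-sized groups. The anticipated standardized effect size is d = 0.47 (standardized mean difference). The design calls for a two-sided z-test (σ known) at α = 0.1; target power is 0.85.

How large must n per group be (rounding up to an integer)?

For power 0.85 need Φ(δ − z_{0.05}) = 0.85, so δ = z_{0.05} + z_{0.15} = 1.645 + 1.036 = 2.681.
(Ignoring the negligible lower-tail rejection probability gives the usual closed-form inversion.)
δ = d·√(n/2) ⇒ n = 2(δ/d)² = 2 × (2.681 / 0.47)² = 65.09.
Round up to the next whole unit.

n = 66 per group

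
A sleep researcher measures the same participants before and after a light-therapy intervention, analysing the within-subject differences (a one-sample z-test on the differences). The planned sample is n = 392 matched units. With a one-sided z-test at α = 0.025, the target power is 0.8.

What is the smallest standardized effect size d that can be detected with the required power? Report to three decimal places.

Required noncentrality: δ = z_{0.025} + z_{0.20} = 1.960 + 0.842 = 2.802.
δ = d·√n ⇒ d = δ/√n = 2.802/√392 = 0.1415.

d ≈ 0.142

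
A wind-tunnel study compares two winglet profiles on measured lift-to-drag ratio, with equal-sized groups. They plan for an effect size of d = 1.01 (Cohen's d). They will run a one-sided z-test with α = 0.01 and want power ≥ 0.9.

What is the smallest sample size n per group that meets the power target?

Set Φ(δ − 2.326) = 0.9; then δ − 2.326 = Φ⁻¹(0.9) = 1.282, giving δ = 3.608.
δ = d·√(n/2) ⇒ n = 2(δ/d)² = 2 × (3.608 / 1.01)² = 25.52.
Round up to the next whole unit.

n = 26 per group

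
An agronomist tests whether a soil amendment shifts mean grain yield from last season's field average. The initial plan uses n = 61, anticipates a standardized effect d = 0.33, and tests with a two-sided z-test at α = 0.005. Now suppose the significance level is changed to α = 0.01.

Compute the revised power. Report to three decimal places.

δ = d·√n = 0.33 × √61 = 2.5774 (unchanged). New critical value: z_{0.005} = 2.576.
Revised power = Φ(δ − 2.576) + Φ(−δ − 2.576) = Φ(0.002) + Φ(-5.153) = 0.5006 + 0.0000 = 0.5006.

Power ≈ 0.501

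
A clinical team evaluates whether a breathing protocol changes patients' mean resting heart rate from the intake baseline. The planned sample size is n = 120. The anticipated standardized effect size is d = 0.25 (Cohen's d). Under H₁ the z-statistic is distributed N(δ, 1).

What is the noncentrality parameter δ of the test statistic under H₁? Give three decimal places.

δ ≈ 2.739

δ = d·√n = 0.25 × √120 = 2.7386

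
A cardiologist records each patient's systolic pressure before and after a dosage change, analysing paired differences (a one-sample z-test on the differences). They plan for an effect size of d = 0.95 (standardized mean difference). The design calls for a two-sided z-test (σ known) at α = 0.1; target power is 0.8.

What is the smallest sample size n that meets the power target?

n = 7

Set Φ(δ − 1.645) = 0.8; then δ − 1.645 = Φ⁻¹(0.8) = 0.842, giving δ = 2.486.
(Ignoring the negligible lower-tail rejection probability gives the usual closed-form inversion.)
δ = d·√n ⇒ n = (δ/d)² = (2.486 / 0.95)² = 6.85.
Round up to the next whole unit.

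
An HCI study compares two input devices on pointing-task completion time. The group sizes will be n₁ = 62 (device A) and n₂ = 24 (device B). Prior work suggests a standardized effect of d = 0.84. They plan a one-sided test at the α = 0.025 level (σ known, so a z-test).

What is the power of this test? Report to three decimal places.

Noncentrality parameter: δ = d / √(1/n₁ + 1/n₂) = 0.84 / √(1/62 + 1/24) = 3.4941
One-sided α = 0.025 → critical value z_{0.025} = 1.960.
Power = P(Z > 1.960 − δ) = Φ(1.534) = 0.9375.

Power ≈ 0.937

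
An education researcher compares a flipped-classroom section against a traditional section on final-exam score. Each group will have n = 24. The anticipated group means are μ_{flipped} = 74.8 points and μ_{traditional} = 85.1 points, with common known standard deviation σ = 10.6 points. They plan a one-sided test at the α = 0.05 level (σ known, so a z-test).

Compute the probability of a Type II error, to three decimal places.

β ≈ 0.043

Standardized effect: d = |μ_{flipped} − μ_{traditional}| / σ = |74.8 − 85.1| / 10.6 = 0.9717
Noncentrality parameter: δ = d·√(n/2) = 0.9717 × √(24/2) = 3.3661
One-sided α = 0.05 → critical value z_{0.05} = 1.645.
Power = P(Z > 1.645 − δ) = Φ(1.721) = 0.9574.
Type II error: β = 1 − power = 1 − 0.9574 = 0.0426.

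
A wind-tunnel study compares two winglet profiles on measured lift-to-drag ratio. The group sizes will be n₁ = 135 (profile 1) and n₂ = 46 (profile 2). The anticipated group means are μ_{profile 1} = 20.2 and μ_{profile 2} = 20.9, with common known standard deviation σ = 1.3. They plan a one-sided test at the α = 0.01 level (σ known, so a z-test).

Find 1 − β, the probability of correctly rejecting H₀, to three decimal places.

Standardized effect: d = |μ_{profile 1} − μ_{profile 2}| / σ = |20.2 − 20.9| / 1.3 = 0.5385
Noncentrality parameter: δ = d / √(1/n₁ + 1/n₂) = 0.5385 / √(1/135 + 1/46) = 3.1540
One-sided α = 0.01 → critical value z_{0.01} = 2.326.
Power = Φ(δ − 2.326) = Φ(0.828) = 0.7961.

Power ≈ 0.796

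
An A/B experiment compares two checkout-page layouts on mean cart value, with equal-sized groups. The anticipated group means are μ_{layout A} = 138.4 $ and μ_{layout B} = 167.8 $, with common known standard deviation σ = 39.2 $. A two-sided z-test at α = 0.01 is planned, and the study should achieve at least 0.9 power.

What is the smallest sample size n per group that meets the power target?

n = 53 per group

Standardized effect: d = |μ_{layout A} − μ_{layout B}| / σ = |138.4 − 167.8| / 39.2 = 0.7500
For power 0.9 need Φ(δ − z_{0.005}) = 0.9, so δ = z_{0.005} + z_{0.10} = 2.576 + 1.282 = 3.857.
(The Φ(−δ − z_{α/2}) term is vanishingly small for δ > 0 and is dropped in the standard sample-size formula.)
δ = d·√(n/2) ⇒ n = 2(δ/d)² = 2 × (3.857 / 0.7500)² = 52.90.
Rounding up, n = 53 per group.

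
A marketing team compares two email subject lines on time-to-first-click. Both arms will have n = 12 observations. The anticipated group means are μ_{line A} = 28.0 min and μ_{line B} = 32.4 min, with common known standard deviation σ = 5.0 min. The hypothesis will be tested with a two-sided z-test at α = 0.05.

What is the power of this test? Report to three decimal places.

Power ≈ 0.578

Standardized effect: d = |μ_{line A} − μ_{line B}| / σ = |28.0 − 32.4| / 5.0 = 0.8800
Noncentrality parameter: δ = d·√(n/2) = 0.8800 × √(12/2) = 2.1556
Critical value for a two-sided test at α = 0.05: z_{α/2} = 1.960.
Power = Φ(δ − 1.960) + Φ(−δ − 1.960) = Φ(0.196) + Φ(-4.116) = 0.5775 + 0.0000 = 0.5776.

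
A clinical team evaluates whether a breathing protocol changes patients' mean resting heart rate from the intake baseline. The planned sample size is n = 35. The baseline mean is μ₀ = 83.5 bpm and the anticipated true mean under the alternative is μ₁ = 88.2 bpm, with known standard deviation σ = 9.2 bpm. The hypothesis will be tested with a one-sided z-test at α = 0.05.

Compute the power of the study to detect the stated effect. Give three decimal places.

Power ≈ 0.916

Standardized effect: d = |μ₁ − μ₀| / σ = |88.2 − 83.5| / 9.2 = 0.5109
Noncentrality parameter: δ = d·√n = 0.5109 × √35 = 3.0223
Critical value for a one-sided test at α = 0.05: z_α = 1.645.
Power = P(Z > 1.645 − δ) = Φ(1.377) = 0.9158.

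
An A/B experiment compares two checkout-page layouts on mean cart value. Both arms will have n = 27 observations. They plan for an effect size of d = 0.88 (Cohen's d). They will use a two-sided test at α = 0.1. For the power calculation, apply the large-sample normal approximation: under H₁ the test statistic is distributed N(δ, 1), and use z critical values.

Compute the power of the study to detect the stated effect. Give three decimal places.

Noncentrality parameter: δ = d·√(n/2) = 0.88 × √(27/2) = 3.2333
Critical value for a two-sided test at α = 0.1: z_{α/2} = 1.645.
Power = Φ(δ − 1.645) + Φ(−δ − 1.645) = Φ(1.588) + Φ(-4.878) = 0.9439 + 0.0000 = 0.9439.

Power ≈ 0.944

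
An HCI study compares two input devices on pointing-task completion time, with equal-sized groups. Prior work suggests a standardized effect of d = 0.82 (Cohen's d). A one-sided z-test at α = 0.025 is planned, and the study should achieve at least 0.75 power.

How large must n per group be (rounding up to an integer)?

Set Φ(δ − 1.960) = 0.75; then δ − 1.960 = Φ⁻¹(0.75) = 0.674, giving δ = 2.634.
δ = d·√(n/2) ⇒ n = 2(δ/d)² = 2 × (2.634 / 0.82)² = 20.64.
Round up to the next whole unit.

n = 21 per group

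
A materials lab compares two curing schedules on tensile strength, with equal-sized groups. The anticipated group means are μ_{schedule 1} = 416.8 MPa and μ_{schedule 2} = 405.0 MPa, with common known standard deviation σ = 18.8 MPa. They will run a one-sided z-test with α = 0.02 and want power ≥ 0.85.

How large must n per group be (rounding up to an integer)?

Standardized effect: d = |μ_{schedule 1} − μ_{schedule 2}| / σ = |416.8 − 405.0| / 18.8 = 0.6277
For power 0.85 need Φ(δ − z_{0.02}) = 0.85, so δ = z_{0.02} + z_{0.15} = 2.054 + 1.036 = 3.090.
δ = d·√(n/2) ⇒ n = 2(δ/d)² = 2 × (3.090 / 0.6277)² = 48.48.
Round up to the next whole unit.

n = 49 per group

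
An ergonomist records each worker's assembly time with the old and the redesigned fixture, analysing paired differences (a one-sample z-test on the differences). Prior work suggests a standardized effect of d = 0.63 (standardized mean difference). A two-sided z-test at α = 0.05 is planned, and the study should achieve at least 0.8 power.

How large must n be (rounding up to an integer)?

n = 20

For power 0.8 need Φ(δ − z_{0.025}) = 0.8, so δ = z_{0.025} + z_{0.20} = 1.960 + 0.842 = 2.802.
(Ignoring the negligible lower-tail rejection probability gives the usual closed-form inversion.)
δ = d·√n ⇒ n = (δ/d)² = (2.802 / 0.63)² = 19.78.
Round up to the next whole unit.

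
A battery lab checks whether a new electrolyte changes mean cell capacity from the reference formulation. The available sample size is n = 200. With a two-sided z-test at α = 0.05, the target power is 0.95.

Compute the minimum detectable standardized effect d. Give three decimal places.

d ≈ 0.255

Need Φ(δ − 1.960) = 0.95, so δ = 1.960 + 1.645 = 3.605.
(The second rejection-region term Φ(−δ − z_{α/2}) is negligible and dropped.)
δ = d·√n ⇒ d = δ/√n = 3.605/√200 = 0.2549.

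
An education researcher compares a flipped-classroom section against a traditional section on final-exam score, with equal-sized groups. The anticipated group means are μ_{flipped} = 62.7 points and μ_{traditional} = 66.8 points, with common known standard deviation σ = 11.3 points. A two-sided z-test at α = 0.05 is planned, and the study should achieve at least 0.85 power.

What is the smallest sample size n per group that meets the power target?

Standardized effect: d = |μ_{flipped} − μ_{traditional}| / σ = |62.7 − 66.8| / 11.3 = 0.3628
Set Φ(δ − 1.960) = 0.85; then δ − 1.960 = Φ⁻¹(0.85) = 1.036, giving δ = 2.996.
(Ignoring the negligible lower-tail rejection probability gives the usual closed-form inversion.)
δ = d·√(n/2) ⇒ n = 2(δ/d)² = 2 × (2.996 / 0.3628)² = 136.40.
Rounding up, n = 137 per group.

n = 137 per group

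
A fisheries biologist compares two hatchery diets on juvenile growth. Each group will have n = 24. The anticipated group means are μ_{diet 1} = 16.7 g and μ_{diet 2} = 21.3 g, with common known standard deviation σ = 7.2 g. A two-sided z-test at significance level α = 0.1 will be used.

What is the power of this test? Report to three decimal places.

Power ≈ 0.715

Standardized effect: d = |μ_{diet 1} − μ_{diet 2}| / σ = |16.7 − 21.3| / 7.2 = 0.6389
Noncentrality parameter: δ = d·√(n/2) = 0.6389 × √(24/2) = 2.2132
Critical value for a two-sided test at α = 0.1: z_{α/2} = 1.645.
Power = Φ(δ − 1.645) + Φ(−δ − 1.645) = Φ(0.568) + Φ(-3.858) = 0.7151 + 0.0001 = 0.7151.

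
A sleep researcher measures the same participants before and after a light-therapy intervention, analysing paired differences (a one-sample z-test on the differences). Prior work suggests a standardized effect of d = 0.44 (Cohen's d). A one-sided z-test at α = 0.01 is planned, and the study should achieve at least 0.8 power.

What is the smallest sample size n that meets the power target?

n = 52

For power 0.8 need Φ(δ − z_{0.01}) = 0.8, so δ = z_{0.01} + z_{0.20} = 2.326 + 0.842 = 3.168.
δ = d·√n ⇒ n = (δ/d)² = (3.168 / 0.44)² = 51.84.
Round up to the next whole unit.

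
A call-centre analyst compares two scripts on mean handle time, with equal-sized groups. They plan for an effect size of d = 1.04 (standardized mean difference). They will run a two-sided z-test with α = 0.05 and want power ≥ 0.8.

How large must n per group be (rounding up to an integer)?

Set Φ(δ − 1.960) = 0.8; then δ − 1.960 = Φ⁻¹(0.8) = 0.842, giving δ = 2.802.
(The Φ(−δ − z_{α/2}) term is vanishingly small for δ > 0 and is dropped in the standard sample-size formula.)
δ = d·√(n/2) ⇒ n = 2(δ/d)² = 2 × (2.802 / 1.04)² = 14.51.
Round up to the next whole unit.

n = 15 per group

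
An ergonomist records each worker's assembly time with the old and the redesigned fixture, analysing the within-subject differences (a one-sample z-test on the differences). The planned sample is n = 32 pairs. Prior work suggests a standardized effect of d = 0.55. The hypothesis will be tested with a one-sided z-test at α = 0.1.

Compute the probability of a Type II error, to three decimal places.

Noncentrality parameter: δ = d·√n = 0.55 × √32 = 3.1113
One-sided α = 0.1 → critical value z_{0.1} = 1.282.
Power = Φ(δ − 1.282) = Φ(1.830) = 0.9664.
Type II error: β = 1 − power = 1 − 0.9664 = 0.0336.

β ≈ 0.034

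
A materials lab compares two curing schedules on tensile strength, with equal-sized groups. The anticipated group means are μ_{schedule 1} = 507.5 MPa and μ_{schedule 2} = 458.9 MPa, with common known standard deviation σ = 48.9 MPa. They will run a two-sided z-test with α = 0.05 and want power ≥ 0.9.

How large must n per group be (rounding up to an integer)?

n = 22 per group

Standardized effect: d = |μ_{schedule 1} − μ_{schedule 2}| / σ = |507.5 − 458.9| / 48.9 = 0.9939
For power 0.9 need Φ(δ − z_{0.025}) = 0.9, so δ = z_{0.025} + z_{0.10} = 1.960 + 1.282 = 3.242.
(The Φ(−δ − z_{α/2}) term is vanishingly small for δ > 0 and is dropped in the standard sample-size formula.)
δ = d·√(n/2) ⇒ n = 2(δ/d)² = 2 × (3.242 / 0.9939)² = 21.28.
Round up to the next whole unit.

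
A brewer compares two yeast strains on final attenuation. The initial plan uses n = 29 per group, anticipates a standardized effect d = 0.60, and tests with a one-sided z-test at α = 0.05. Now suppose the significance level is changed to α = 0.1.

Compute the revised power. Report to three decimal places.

Power ≈ 0.842

δ = d·√(n/2) = 0.60 × √(29/2) = 2.2847 (unchanged). New critical value: z_{0.1} = 1.282.
Revised power = P(Z > 1.282 − δ) = Φ(1.003) = 0.8421.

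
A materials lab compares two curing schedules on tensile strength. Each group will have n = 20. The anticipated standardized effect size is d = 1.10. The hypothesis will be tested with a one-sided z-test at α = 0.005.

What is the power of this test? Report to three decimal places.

Noncentrality parameter: δ = d·√(n/2) = 1.10 × √(20/2) = 3.4785
One-sided α = 0.005 → critical value z_{0.005} = 2.576.
Power = Φ(δ − 2.576) = Φ(0.903) = 0.8167.

Power ≈ 0.817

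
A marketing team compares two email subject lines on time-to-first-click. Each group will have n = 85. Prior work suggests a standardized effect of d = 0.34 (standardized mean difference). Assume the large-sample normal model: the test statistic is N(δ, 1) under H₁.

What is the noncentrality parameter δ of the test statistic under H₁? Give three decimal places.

The noncentrality parameter scales effect size by the design's sample-size factor: δ = d·√(n/2) = 0.34 × √(85/2) = 2.2165

δ ≈ 2.217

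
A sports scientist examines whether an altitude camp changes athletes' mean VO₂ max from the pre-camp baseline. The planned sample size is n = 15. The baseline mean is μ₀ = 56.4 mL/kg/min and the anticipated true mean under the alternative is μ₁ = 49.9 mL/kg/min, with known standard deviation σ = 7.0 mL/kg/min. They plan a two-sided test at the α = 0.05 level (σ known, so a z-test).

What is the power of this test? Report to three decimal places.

Standardized effect: d = |μ₁ − μ₀| / σ = |49.9 − 56.4| / 7.0 = 0.9286
Noncentrality parameter: δ = d·√n = 0.9286 × √15 = 3.5963
Two-sided α = 0.05 → critical value z_{0.025} = 1.960.
Power = Φ(δ − 1.960) + Φ(−δ − 1.960) = Φ(1.636) + Φ(-5.556) = 0.9491 + 0.0000 = 0.9491.

Power ≈ 0.949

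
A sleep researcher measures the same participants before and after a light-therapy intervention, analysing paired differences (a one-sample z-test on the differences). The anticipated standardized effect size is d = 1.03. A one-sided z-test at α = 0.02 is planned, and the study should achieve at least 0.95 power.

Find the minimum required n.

Set Φ(δ − 2.054) = 0.95; then δ − 2.054 = Φ⁻¹(0.95) = 1.645, giving δ = 3.699.
δ = d·√n ⇒ n = (δ/d)² = (3.699 / 1.03)² = 12.89.
Round up to the next whole unit.

n = 13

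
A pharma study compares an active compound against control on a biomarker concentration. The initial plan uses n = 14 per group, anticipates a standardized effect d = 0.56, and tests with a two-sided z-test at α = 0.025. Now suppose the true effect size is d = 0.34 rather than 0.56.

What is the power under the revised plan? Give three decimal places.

With d = 0.34: δ = d·√(n/2) = 0.34 × √(14/2) = 0.8996. Critical value z_{0.0125} = 2.241.
Revised power = Φ(δ − 2.241) + Φ(−δ − 2.241) = Φ(-1.342) + Φ(-3.141) = 0.0898 + 0.0008 = 0.0907.

Power ≈ 0.091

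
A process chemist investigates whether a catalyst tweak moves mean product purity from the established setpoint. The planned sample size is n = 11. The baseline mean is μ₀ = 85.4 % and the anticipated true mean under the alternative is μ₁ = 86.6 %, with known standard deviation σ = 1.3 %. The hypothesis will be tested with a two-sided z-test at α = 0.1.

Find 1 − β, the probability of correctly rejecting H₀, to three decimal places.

Power ≈ 0.922

Standardized effect: d = |μ₁ − μ₀| / σ = |86.6 − 85.4| / 1.3 = 0.9231
Noncentrality parameter: δ = d·√n = 0.9231 × √11 = 3.0615
Critical value for a two-sided test at α = 0.1: z_{α/2} = 1.645.
Power = Φ(δ − 1.645) + Φ(−δ − 1.645) = Φ(1.417) + Φ(-4.706) = 0.9217 + 0.0000 = 0.9217.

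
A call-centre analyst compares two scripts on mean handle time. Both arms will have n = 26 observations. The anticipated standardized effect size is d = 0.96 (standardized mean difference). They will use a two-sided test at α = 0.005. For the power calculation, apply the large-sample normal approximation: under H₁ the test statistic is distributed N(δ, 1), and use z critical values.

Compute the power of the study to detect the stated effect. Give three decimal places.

Noncentrality parameter: δ = d·√(n/2) = 0.96 × √(26/2) = 3.4613
Two-sided α = 0.005 → critical value z_{0.0025} = 2.807.
Power = Φ(δ − 2.807) + Φ(−δ − 2.807) = Φ(0.654) + Φ(-6.268) = 0.7435 + 0.0000 = 0.7435.

Power ≈ 0.744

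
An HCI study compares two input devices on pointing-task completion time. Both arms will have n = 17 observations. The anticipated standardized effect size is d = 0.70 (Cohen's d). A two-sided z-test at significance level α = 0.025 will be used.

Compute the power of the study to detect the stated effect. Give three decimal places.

Power ≈ 0.421

Noncentrality parameter: δ = d·√(n/2) = 0.70 × √(17/2) = 2.0408
Critical value for a two-sided test at α = 0.025: z_{α/2} = 2.241.
Power = Φ(δ − 2.241) + Φ(−δ − 2.241) = Φ(-0.201) + Φ(-4.282) = 0.4205 + 0.0000 = 0.4205.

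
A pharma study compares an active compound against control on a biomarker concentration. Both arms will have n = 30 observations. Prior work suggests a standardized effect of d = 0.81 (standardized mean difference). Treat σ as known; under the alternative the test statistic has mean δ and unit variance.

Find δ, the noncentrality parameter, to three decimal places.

δ ≈ 3.137

δ = d·√(n/2) = 0.81 × √(30/2) = 3.1371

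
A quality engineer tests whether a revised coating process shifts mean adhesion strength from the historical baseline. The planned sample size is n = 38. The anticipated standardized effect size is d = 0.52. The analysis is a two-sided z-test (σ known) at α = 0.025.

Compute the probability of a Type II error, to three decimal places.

Noncentrality parameter: δ = d·√n = 0.52 × √38 = 3.2055
Two-sided α = 0.025 → critical value z_{0.0125} = 2.241.
Power = Φ(δ − 2.241) + Φ(−δ − 2.241) = Φ(0.964) + Φ(-5.447) = 0.8325 + 0.0000 = 0.8325.
Type II error: β = 1 − power = 1 − 0.8325 = 0.1675.

β ≈ 0.167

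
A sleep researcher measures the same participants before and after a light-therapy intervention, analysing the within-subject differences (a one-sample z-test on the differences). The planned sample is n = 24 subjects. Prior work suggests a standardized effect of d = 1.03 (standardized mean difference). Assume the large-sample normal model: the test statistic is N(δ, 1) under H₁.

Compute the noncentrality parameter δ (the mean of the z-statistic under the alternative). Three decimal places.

δ = d·√n = 1.03 × √24 = 5.0459

δ ≈ 5.046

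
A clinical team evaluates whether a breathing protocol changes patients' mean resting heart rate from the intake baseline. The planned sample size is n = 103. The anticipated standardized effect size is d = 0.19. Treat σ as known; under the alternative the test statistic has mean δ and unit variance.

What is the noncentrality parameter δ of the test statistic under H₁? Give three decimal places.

δ = d·√n = 0.19 × √103 = 1.9283

δ ≈ 1.928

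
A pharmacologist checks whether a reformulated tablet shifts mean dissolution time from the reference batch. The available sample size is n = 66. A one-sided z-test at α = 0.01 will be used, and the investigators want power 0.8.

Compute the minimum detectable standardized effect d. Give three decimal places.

Need Φ(δ − 2.326) = 0.8, so δ = 2.326 + 0.842 = 3.168.
δ = d·√n ⇒ d = δ/√n = 3.168/√66 = 0.3900.

d ≈ 0.390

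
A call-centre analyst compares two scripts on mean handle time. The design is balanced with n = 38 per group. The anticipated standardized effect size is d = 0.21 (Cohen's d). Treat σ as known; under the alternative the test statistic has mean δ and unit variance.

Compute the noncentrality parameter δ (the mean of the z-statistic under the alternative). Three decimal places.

The noncentrality parameter scales effect size by the design's sample-size factor: δ = d·√(n/2) = 0.21 × √(38/2) = 0.9154

δ ≈ 0.915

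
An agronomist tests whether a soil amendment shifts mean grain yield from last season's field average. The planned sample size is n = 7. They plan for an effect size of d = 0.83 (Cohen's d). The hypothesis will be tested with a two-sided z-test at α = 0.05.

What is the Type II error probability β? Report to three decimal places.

Noncentrality parameter: δ = d·√n = 0.83 × √7 = 2.1960
Two-sided α = 0.05 → critical value z_{0.025} = 1.960.
Power = Φ(δ − 1.960) + Φ(−δ − 1.960) = Φ(0.236) + Φ(-4.156) = 0.5933 + 0.0000 = 0.5933.
Type II error: β = 1 − power = 1 − 0.5933 = 0.4067.

β ≈ 0.407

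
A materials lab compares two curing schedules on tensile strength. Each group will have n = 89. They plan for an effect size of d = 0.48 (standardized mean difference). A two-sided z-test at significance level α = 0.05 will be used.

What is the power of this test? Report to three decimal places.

Noncentrality parameter: δ = d·√(n/2) = 0.48 × √(89/2) = 3.2020
Critical value for a two-sided test at α = 0.05: z_{α/2} = 1.960.
Power = Φ(δ − 1.960) + Φ(−δ − 1.960) = Φ(1.242) + Φ(-5.162) = 0.8929 + 0.0000 = 0.8929.

Power ≈ 0.893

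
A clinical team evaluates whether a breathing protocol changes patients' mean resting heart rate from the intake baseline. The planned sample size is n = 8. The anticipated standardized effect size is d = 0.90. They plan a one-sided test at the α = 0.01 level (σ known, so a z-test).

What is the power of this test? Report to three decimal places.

Noncentrality parameter: δ = d·√n = 0.90 × √8 = 2.5456
Critical value for a one-sided test at α = 0.01: z_α = 2.326.
Power = Φ(δ − 2.326) = Φ(0.219) = 0.5868.

Power ≈ 0.587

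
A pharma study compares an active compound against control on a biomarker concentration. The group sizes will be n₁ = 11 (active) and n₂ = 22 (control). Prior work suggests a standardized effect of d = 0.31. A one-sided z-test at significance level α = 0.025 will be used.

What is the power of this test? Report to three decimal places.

Noncentrality parameter: λ = d / √(1/n₁ + 1/n₂) = 0.31 / √(1/11 + 1/22) = 0.8395
Critical value for a one-sided test at α = 0.025: z_α = 1.960.
Power = Φ(λ − 1.960) = Φ(-1.120) = 0.1313.

Power ≈ 0.131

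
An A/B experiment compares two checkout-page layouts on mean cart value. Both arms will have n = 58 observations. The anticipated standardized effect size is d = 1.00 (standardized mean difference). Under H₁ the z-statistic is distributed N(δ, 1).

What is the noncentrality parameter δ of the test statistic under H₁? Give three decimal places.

The noncentrality parameter scales effect size by the design's sample-size factor: δ = d·√(n/2) = 1.00 × √(58/2) = 5.3852

δ ≈ 5.385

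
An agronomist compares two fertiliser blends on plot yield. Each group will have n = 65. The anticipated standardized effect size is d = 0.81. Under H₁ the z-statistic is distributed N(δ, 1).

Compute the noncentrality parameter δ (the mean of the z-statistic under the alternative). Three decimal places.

The noncentrality parameter scales effect size by the design's sample-size factor: δ = d·√(n/2) = 0.81 × √(65/2) = 4.6177

δ ≈ 4.618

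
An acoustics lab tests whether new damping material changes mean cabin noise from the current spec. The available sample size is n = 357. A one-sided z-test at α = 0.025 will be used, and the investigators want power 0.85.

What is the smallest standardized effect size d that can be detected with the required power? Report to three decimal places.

d ≈ 0.159

Need Φ(δ − 1.960) = 0.85, so δ = 1.960 + 1.036 = 2.996.
δ = d·√n ⇒ d = δ/√n = 2.996/√357 = 0.1586.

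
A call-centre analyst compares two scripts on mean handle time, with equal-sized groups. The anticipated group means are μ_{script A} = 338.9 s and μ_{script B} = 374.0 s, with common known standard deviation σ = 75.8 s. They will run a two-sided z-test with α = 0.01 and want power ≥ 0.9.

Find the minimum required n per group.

Standardized effect: d = |μ_{script A} − μ_{script B}| / σ = |338.9 − 374.0| / 75.8 = 0.4631
For power 0.9 need Φ(δ − z_{0.005}) = 0.9, so δ = z_{0.005} + z_{0.10} = 2.576 + 1.282 = 3.857.
(The Φ(−δ − z_{α/2}) term is vanishingly small for δ > 0 and is dropped in the standard sample-size formula.)
δ = d·√(n/2) ⇒ n = 2(δ/d)² = 2 × (3.857 / 0.4631)² = 138.78.
Rounding up, n = 139 per group.

n = 139 per group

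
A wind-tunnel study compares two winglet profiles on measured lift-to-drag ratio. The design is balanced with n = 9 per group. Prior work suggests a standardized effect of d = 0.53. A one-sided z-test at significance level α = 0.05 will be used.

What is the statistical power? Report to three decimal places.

Noncentrality parameter: δ = d·√(n/2) = 0.53 × √(9/2) = 1.1243
One-sided α = 0.05 → critical value z_{0.05} = 1.645.
Power = Φ(δ − 1.645) = Φ(-0.521) = 0.3013.

Power ≈ 0.301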